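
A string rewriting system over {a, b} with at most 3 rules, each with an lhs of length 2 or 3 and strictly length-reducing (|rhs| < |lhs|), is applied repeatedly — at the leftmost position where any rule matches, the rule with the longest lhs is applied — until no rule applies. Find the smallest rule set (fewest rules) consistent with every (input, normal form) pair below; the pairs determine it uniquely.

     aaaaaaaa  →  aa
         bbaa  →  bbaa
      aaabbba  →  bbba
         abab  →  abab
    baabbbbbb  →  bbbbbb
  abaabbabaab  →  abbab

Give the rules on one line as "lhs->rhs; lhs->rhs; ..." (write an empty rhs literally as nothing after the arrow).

aaa->; aab->

  | aaaaaaaa => aaaaa => aa
  | bbaa
  | aaabbba => bbba
  | abab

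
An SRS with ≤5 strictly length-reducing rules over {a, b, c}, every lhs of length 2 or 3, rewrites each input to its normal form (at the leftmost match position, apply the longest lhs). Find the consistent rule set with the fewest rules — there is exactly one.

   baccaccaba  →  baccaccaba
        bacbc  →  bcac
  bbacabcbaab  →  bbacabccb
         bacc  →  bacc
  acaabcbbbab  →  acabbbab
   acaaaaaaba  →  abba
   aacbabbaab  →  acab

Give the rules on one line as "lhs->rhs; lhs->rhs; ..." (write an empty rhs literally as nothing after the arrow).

  | baccaccaba
  | bacbc => bcac
  | bbacabcbaab => bbacabccb
  | bacc

acb->ca; baa->c; bbc->ca; caa->b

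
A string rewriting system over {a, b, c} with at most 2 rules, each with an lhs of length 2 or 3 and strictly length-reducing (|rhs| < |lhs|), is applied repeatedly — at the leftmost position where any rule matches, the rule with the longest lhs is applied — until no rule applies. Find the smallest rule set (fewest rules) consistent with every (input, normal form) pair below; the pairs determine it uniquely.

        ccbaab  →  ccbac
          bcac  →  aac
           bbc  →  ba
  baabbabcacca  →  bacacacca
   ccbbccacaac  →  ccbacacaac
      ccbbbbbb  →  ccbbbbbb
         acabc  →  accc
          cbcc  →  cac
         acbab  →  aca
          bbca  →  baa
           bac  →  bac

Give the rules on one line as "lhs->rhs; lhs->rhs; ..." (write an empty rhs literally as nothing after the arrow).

  | ccbaab => ccbac
  | bcac => aac
  | bbc => ba
  | baabbabcacca => bacbabcacca => bacbccacca => bacacacca

ab->c; bc->a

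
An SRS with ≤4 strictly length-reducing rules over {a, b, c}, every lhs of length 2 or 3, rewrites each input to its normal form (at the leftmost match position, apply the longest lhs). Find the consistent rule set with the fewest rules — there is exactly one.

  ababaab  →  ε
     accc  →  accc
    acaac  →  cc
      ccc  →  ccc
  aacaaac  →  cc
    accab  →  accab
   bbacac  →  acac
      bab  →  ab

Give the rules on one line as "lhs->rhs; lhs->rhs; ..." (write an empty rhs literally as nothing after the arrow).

  | ababaab => aabaab => cbaab => aab => cb => ε
  | accc
  | acaac => abac => aac => cc
  | ccc

aa->c; ba->a; caa->ba; cb->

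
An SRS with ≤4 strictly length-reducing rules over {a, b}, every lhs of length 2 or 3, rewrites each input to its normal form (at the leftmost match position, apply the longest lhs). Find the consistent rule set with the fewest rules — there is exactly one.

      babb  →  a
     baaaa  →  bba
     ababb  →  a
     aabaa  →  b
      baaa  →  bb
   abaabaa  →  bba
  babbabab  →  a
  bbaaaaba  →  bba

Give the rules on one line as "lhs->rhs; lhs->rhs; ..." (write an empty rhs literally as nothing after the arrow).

  | babb => ab => a
  | baaaa => bba
  | ababb => aabb => abb => ab => a
  | aabaa => abaa => aaa => b

aa->a; aaa->b; ab->a; bab->a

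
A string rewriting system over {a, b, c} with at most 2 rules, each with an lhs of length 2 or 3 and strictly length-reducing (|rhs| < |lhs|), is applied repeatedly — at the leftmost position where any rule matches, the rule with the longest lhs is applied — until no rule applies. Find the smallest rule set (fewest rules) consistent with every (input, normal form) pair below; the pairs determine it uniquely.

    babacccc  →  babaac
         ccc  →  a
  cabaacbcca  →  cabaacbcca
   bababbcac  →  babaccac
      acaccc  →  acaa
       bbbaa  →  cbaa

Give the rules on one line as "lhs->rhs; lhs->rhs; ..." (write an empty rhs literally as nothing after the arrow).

  | babacccc => babaac
  | ccc => a
  | cabaacbcca
  | bababbcac => babaccac

bb->c; ccc->a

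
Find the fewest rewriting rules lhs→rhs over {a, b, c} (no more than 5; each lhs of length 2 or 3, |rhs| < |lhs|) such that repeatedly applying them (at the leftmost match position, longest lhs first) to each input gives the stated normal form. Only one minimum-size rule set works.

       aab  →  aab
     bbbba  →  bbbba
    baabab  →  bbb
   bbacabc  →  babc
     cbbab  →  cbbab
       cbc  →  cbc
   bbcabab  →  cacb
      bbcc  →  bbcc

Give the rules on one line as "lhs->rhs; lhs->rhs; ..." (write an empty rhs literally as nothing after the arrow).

  | aab
  | bbbba
  | baabab => baacb => bbb
  | bbacabc => babc

aac->b; aba->ac; bac->; bca->ca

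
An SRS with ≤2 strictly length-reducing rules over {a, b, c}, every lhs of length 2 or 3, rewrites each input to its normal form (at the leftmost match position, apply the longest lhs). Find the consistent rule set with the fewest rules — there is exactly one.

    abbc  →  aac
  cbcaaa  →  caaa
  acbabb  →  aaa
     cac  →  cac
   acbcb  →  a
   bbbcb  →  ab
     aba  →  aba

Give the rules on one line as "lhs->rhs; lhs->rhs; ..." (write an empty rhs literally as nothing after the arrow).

bb->a; cb->

  | abbc => aac
  | cbcaaa => caaa
  | acbabb => aabb => aaa
  | cac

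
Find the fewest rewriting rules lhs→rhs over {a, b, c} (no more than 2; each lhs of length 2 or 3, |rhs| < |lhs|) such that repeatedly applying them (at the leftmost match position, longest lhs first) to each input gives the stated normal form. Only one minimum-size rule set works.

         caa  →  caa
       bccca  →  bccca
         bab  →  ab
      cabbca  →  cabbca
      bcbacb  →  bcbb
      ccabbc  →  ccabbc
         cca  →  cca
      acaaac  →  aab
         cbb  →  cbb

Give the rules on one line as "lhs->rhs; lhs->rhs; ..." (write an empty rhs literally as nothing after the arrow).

  | caa
  | bccca
  | bab => ab
  | cabbca

ac->b; ba->a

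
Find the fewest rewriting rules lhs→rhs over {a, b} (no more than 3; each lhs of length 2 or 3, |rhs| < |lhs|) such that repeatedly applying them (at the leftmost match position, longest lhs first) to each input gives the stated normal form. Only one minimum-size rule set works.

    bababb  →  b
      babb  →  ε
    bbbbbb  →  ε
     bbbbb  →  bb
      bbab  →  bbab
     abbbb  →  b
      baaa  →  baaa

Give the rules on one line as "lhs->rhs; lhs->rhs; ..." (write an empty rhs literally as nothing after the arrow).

  | bababb => babbb => bbbb => b
  | babb => bbb => ε
  | bbbbbb => bbb => ε
  | bbbbb => bb

abb->bb; bbb->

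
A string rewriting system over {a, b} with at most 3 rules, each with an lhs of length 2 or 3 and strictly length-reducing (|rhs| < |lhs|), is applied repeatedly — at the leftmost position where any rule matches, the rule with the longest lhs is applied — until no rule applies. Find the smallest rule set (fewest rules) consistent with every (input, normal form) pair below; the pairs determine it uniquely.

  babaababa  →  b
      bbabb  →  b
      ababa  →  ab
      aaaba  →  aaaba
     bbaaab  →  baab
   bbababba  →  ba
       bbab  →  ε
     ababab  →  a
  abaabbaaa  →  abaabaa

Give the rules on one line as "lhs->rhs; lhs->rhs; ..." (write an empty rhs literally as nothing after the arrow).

  | babaababa => bbaababa => bababa => bbaba => bba => b
  | bbabb => bbb => b
  | ababa => abba => ab
  | aaaba

bab->bb; bb->; bba->b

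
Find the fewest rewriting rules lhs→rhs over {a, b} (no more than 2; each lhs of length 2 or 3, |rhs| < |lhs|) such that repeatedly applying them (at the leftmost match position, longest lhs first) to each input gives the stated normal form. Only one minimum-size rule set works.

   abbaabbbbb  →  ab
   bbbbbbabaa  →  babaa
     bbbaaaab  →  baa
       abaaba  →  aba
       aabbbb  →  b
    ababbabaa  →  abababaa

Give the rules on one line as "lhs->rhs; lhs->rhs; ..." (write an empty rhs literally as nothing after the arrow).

  | abbaabbbbb => abaabbbbb => abbbbb => abbbb => abbb => abb => ab
  | bbbbbbabaa => bbbbbabaa => bbbbabaa => bbbabaa => bbabaa => babaa
  | bbbaaaab => bbaaaab => baaaab => baa
  | abaaba => aba

aab->; bb->b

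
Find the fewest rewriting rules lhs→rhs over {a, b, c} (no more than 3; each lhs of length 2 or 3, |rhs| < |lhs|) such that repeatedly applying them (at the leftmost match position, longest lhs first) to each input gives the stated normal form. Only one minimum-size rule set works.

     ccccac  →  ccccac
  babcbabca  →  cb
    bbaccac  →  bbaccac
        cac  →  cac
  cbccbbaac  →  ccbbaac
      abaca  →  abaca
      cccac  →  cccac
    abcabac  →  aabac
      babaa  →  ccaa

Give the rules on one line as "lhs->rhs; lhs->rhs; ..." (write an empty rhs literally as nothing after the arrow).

  | ccccac
  | babcbabca => cccbabca => ccbbca => ccba => cb
  | bbaccac
  | cac

bab->cc; bc->; cba->b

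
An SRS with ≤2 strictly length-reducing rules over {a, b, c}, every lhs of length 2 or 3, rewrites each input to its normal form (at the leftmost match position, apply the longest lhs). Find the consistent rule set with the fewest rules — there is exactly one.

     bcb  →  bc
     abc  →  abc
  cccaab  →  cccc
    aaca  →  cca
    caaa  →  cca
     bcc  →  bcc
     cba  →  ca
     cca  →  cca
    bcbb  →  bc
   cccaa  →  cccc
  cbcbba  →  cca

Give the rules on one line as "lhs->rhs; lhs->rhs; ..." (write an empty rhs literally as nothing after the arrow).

  | bcb => bc
  | abc
  | cccaab => ccccb => cccc
  | aaca => cca

aa->c; cb->c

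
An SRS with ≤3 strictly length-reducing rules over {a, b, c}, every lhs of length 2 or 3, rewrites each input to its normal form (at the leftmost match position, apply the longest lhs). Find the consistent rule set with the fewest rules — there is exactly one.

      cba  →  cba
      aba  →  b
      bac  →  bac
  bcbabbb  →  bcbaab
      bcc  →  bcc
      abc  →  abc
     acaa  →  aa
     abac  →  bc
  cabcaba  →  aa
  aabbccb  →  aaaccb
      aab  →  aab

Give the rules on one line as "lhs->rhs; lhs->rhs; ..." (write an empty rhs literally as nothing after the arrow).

aba->b; bb->a; ca->

  | cba
  | aba => b
  | bac
  | bcbabbb => bcbaab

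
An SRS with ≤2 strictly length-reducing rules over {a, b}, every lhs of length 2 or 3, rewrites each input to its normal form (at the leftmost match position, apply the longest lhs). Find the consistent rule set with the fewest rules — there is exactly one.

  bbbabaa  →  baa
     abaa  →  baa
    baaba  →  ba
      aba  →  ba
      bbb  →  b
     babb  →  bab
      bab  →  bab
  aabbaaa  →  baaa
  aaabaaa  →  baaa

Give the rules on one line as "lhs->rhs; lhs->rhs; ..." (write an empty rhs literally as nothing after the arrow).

aba->ba; bb->b

  | bbbabaa => bbabaa => babaa => bbaa => baa
  | abaa => baa
  | baaba => baba => bba => ba
  | aba => ba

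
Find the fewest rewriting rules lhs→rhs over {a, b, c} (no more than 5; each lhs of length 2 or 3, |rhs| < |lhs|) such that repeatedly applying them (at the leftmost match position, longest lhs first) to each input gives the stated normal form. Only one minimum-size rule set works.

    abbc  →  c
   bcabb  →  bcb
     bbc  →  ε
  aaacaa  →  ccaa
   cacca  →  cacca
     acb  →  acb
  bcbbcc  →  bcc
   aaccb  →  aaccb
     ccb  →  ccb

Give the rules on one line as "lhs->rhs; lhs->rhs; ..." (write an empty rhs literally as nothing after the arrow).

aaa->c; abb->; bbc->; cab->c

  | abbc => c
  | bcabb => bcb
  | bbc => ε
  | aaacaa => ccaa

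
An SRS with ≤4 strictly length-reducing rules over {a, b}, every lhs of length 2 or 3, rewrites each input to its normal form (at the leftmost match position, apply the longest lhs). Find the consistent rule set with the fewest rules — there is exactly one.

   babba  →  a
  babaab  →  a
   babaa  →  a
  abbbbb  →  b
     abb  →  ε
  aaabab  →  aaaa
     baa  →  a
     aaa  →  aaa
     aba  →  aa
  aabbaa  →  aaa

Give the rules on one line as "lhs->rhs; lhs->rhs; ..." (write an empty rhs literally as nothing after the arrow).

ab->a; abb->; ba->; bb->

  | babba => bba => a
  | babaab => baab => ab => a
  | babaa => baa => a
  | abbbbb => bbb => b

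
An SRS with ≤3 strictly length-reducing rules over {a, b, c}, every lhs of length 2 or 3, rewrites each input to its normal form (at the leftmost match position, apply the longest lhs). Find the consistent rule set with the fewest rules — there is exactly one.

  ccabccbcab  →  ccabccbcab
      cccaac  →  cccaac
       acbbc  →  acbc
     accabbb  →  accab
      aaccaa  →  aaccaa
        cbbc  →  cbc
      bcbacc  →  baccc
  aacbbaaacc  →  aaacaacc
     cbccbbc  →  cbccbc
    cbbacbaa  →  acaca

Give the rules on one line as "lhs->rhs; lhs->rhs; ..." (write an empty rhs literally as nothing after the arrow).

bb->b; cba->ac

  | ccabccbcab
  | cccaac
  | acbbc => acbc
  | accabbb => accabb => accab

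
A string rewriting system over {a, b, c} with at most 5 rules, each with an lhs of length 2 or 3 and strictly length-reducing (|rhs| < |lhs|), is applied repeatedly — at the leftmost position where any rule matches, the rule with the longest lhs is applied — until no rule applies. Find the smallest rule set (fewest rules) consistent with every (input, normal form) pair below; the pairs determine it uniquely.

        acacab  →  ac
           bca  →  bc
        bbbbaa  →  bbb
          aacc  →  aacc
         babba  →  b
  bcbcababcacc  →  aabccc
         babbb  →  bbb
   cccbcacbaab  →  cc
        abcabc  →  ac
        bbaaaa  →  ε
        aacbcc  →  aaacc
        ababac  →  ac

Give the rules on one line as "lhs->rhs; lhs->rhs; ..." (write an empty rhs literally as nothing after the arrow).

  | acacab => accab => accb => aca => ac
  | bca => bc
  | bbbbaa => bbb
  | aacc

ba->; baa->; ca->c; cb->a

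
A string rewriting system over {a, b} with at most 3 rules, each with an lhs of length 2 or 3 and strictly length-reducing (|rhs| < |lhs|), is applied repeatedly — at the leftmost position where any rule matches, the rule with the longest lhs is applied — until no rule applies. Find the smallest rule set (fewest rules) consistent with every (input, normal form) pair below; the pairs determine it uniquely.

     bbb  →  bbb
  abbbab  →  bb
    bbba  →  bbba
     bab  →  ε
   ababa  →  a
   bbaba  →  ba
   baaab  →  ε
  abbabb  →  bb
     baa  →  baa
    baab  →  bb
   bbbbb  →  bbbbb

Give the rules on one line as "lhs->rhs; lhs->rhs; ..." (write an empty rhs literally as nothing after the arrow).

aab->b; ab->b; bab->

  | bbb
  | abbbab => bbbab => bb
  | bbba
  | bab => ε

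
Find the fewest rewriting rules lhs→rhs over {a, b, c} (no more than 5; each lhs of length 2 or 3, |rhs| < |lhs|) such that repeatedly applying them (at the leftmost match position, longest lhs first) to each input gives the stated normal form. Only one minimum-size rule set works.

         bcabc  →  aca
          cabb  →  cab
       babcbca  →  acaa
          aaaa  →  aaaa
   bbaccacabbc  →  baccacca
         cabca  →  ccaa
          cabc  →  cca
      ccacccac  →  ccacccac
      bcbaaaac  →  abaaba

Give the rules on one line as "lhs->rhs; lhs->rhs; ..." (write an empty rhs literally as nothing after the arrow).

aac->ba; abc->ca; bb->b; bc->a

  | bcabc => aabc => aca
  | cabb => cab
  | babcbca => bcabca => aabca => acaa
  | aaaa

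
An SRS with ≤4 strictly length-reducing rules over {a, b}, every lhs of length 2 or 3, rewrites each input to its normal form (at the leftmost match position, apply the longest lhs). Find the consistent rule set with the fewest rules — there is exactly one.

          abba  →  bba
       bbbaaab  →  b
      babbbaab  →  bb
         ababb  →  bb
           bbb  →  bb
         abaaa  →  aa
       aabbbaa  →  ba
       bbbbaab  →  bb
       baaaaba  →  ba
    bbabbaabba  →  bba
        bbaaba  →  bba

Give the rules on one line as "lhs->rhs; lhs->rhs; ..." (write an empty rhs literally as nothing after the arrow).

ab->b; baa->a; bbb->bb

  | abba => bba
  | bbbaaab => bbaaab => baab => ab => b
  | babbbaab => bbbbaab => bbbaab => bbaab => bab => bb
  | ababb => babb => bbb => bb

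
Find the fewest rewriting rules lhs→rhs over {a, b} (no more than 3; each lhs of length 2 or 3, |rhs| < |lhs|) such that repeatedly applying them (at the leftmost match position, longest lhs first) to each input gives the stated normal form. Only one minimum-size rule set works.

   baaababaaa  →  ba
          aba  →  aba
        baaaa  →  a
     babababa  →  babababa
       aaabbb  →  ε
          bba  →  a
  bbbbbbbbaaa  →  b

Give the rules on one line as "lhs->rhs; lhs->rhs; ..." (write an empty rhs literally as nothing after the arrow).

  | baaababaaa => bbbabaaa => babaaa => babb => ba
  | aba
  | baaaa => bba => a
  | babababa

aaa->b; bb->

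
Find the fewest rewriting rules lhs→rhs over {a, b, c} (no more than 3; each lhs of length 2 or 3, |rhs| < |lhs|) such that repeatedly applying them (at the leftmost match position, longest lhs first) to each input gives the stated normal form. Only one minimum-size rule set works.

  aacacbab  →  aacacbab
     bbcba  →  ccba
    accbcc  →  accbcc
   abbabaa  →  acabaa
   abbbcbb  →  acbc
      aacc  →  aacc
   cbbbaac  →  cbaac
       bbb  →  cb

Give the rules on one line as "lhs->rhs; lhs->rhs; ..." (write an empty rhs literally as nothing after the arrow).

bb->c; cbb->c

  | aacacbab
  | bbcba => ccba
  | accbcc
  | abbabaa => acabaa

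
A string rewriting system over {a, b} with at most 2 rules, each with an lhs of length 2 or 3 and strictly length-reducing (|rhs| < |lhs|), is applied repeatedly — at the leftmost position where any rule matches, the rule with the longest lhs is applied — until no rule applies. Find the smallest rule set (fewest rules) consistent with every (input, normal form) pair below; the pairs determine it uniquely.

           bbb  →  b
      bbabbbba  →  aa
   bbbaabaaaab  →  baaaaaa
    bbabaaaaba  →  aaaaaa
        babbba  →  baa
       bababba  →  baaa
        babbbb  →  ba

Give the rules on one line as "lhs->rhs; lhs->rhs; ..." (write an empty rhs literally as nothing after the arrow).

ab->a; bb->

  | bbb => b
  | bbabbbba => abbbba => abbba => abba => aba => aa
  | bbbaabaaaab => baabaaaab => baaaaaab => baaaaaa
  | bbabaaaaba => abaaaaba => aaaaaba => aaaaaa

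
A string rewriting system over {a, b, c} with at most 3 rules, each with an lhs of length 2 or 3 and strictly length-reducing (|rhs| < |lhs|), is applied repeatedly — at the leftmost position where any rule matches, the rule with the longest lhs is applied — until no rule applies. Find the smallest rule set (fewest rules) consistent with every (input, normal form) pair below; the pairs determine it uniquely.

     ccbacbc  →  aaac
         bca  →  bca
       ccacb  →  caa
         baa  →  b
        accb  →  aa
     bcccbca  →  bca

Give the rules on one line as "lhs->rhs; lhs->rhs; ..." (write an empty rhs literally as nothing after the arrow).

ba->b; cb->a; cc->c

  | ccbacbc => cbacbc => aacbc => aaac
  | bca
  | ccacb => cacb => caa
  | baa => ba => b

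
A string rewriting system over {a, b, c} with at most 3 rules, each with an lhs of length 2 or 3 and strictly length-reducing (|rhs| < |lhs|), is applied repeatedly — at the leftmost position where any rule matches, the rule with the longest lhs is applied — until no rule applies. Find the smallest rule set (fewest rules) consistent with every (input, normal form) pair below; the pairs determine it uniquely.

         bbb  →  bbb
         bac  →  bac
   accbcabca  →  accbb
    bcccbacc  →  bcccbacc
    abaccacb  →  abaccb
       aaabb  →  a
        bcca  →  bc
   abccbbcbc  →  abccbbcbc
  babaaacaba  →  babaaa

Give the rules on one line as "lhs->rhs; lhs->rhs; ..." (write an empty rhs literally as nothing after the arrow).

  | bbb
  | bac
  | accbcabca => accbbca => accbb
  | bcccbacc

aab->a; ca->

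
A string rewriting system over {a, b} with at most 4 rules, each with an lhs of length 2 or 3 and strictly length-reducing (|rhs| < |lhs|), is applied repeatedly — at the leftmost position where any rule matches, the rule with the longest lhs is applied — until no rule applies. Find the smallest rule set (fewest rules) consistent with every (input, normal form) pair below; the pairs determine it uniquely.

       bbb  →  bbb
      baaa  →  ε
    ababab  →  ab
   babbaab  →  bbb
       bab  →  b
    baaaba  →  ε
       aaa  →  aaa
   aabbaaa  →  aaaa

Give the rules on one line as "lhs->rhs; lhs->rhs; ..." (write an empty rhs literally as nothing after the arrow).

  | bbb
  | baaa => ba => ε
  | ababab => abab => ab
  | babbaab => bbaab => bbb

abb->; ba->; baa->b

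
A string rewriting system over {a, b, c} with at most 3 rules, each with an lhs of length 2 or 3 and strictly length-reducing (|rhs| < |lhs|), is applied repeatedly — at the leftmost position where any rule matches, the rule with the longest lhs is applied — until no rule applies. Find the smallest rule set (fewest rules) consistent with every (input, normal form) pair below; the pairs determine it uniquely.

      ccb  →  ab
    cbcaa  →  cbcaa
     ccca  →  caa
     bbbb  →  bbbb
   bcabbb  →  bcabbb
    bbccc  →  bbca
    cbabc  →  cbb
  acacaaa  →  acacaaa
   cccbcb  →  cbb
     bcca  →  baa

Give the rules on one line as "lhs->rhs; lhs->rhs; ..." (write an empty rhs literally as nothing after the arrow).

abc->b; cc->a; ccc->ca

  | ccb => ab
  | cbcaa
  | ccca => caa
  | bbbb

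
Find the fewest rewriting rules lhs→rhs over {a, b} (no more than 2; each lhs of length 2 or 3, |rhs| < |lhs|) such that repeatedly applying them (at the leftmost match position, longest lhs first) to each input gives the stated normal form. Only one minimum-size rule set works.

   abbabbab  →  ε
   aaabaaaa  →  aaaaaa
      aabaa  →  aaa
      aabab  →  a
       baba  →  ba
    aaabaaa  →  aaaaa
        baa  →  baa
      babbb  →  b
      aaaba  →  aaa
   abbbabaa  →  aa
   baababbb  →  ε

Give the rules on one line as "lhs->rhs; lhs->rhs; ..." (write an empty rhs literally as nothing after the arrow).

  | abbabbab => babbab => bbab => ab => ε
  | aaabaaaa => aaaaaa
  | aabaa => aaa
  | aabab => aab => a

ab->; bb->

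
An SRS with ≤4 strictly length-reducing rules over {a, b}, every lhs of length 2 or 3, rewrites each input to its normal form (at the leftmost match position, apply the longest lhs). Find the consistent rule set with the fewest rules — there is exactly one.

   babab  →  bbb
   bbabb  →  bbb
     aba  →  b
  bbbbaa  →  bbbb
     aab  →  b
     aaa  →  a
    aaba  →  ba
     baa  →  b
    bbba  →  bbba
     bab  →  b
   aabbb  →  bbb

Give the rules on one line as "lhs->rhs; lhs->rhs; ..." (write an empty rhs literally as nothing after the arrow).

  | babab => bbb
  | bbabb => bbb
  | aba => b
  | bbbbaa => bbbb

aa->; ab->; aba->b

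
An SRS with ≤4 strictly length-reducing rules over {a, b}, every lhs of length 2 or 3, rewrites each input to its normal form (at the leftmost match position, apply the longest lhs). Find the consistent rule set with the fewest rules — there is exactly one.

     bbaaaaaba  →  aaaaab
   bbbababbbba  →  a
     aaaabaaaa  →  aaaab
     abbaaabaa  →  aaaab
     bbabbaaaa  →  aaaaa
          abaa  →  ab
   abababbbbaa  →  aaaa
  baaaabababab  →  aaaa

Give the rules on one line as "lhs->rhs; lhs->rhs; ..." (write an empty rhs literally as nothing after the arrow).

aba->ab; ba->; bb->

  | bbaaaaaba => aaaaaba => aaaaab
  | bbbababbbba => bababbbba => babbbba => bbbba => bba => a
  | aaaabaaaa => aaaabaaa => aaaabaa => aaaaba => aaaab
  | abbaaabaa => aaaabaa => aaaaba => aaaab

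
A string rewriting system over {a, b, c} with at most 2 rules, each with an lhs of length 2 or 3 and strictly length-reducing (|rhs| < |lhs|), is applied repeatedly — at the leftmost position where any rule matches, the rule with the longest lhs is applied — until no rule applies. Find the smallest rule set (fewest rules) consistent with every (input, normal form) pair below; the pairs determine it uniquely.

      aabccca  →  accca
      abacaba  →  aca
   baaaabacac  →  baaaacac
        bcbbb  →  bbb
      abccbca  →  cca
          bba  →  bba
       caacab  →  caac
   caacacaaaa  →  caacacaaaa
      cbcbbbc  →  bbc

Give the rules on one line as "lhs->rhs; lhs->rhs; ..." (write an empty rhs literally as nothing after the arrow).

ab->; cb->

  | aabccca => accca
  | abacaba => acaba => aca
  | baaaabacac => baaaacac
  | bcbbb => bbb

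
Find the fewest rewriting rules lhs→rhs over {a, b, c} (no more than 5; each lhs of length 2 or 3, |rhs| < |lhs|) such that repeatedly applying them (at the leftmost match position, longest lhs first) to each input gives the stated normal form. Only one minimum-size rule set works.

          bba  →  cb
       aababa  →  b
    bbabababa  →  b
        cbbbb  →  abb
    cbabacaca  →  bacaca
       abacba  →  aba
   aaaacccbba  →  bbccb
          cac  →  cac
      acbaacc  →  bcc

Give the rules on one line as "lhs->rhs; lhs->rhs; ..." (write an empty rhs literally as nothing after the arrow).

aa->b; bba->cb; cba->; cbb->a

  | bba => cb
  | aababa => bbaba => cbba => aa => b
  | bbabababa => cbbababa => aababa => bbaba => cbba => aa => b
  | cbbbb => abb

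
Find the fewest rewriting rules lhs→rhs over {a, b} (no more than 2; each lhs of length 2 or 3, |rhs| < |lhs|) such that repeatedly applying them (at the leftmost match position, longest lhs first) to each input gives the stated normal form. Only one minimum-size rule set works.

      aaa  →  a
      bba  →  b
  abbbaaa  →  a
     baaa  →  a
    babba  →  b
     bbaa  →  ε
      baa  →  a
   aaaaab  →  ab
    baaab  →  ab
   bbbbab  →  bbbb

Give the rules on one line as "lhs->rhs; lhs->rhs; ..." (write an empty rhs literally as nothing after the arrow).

aa->a; ba->

  | aaa => aa => a
  | bba => b
  | abbbaaa => abbaa => aba => a
  | baaa => aa => a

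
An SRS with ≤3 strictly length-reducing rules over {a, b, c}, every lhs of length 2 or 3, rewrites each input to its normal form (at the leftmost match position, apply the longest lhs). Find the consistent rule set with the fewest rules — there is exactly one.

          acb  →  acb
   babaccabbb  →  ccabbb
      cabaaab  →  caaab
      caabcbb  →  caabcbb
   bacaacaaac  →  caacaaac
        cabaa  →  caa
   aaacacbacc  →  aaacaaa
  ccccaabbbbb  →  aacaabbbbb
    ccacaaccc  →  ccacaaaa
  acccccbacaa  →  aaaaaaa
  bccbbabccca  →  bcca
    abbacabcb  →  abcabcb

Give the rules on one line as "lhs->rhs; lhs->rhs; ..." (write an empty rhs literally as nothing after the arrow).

  | acb
  | babaccabbb => baccabbb => ccabbb
  | cabaaab => caaab
  | caabcbb

ba->; ccc->aa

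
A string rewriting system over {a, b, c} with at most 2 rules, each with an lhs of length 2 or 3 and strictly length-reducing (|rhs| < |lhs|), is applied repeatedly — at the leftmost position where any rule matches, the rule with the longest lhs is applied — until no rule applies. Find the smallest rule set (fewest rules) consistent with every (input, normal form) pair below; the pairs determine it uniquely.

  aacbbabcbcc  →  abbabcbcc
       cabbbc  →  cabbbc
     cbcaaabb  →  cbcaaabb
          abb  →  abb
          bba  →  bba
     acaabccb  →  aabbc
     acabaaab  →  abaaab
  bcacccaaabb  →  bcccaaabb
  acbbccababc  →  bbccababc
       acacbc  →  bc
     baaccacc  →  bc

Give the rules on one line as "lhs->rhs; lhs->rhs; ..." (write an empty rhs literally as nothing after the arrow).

ac->; ccb->bc

  | aacbbabcbcc => abbabcbcc
  | cabbbc
  | cbcaaabb
  | abb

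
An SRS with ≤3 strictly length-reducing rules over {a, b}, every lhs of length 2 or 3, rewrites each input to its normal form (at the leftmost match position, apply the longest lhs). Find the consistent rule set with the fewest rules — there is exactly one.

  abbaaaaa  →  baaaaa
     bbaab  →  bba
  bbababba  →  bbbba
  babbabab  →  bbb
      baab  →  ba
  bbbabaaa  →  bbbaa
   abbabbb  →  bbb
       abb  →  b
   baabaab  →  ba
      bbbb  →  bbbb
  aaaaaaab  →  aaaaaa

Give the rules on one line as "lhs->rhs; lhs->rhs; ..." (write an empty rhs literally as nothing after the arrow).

ab->; aba->

  | abbaaaaa => baaaaa
  | bbaab => bba
  | bbababba => bbbba
  | babbabab => bbabab => bbb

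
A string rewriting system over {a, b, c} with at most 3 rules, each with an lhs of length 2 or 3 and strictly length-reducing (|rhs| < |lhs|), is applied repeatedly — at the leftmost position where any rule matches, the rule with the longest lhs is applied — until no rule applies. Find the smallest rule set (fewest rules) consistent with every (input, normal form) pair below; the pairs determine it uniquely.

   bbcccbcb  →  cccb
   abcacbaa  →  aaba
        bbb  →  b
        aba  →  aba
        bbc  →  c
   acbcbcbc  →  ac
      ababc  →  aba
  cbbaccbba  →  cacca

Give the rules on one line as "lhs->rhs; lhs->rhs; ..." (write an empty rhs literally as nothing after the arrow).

  | bbcccbcb => cccbcb => cccb
  | abcacbaa => aacbaa => aaba
  | bbb => b
  | aba

bb->; bc->; cba->b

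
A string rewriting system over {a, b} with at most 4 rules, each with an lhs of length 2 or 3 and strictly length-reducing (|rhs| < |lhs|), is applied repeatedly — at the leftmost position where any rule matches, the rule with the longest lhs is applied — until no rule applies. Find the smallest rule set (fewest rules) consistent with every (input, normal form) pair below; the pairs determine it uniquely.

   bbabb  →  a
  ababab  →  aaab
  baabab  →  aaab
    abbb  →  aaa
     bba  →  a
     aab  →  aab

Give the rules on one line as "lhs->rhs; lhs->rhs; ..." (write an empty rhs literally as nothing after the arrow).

ba->a; bb->; bbb->aa

  | bbabb => abb => a
  | ababab => aabab => aaab
  | baabab => aabab => aaab
  | abbb => aaa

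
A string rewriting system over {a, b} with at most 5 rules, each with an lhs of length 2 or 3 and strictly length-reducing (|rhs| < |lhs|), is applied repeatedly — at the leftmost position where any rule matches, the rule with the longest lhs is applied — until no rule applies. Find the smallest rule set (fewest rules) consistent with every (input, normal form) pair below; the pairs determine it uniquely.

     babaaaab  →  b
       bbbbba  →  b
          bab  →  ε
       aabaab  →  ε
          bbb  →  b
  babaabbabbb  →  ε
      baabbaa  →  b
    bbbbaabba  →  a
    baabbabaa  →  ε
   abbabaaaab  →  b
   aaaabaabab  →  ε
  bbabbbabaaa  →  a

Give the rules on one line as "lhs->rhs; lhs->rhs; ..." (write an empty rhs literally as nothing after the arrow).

  | babaaaab => bbaaaab => aaaab => aab => b
  | bbbbba => bbba => ba => b
  | bab => bb => ε
  | aabaab => baab => bab => bb => ε

aa->; ab->; ba->b; bb->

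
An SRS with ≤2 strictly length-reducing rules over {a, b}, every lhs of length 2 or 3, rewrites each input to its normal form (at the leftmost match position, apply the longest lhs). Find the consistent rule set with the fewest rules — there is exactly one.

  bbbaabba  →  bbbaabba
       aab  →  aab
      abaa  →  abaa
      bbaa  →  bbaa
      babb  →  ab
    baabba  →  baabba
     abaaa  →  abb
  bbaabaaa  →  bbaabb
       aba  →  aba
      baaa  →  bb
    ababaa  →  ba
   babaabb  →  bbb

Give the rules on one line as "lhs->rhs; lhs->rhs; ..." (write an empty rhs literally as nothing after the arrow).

aaa->b; bab->a

  | bbbaabba
  | aab
  | abaa
  | bbaa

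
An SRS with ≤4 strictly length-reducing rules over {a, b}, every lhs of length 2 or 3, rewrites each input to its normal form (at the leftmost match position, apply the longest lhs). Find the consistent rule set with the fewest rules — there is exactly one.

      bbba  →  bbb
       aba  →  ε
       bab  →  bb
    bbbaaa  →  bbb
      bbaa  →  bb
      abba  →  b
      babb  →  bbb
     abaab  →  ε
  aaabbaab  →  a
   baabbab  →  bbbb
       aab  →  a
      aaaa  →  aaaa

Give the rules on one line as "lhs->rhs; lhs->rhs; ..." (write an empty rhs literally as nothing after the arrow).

  | bbba => bbb
  | aba => ε
  | bab => bb
  | bbbaaa => bbbaa => bbba => bbb

ab->; aba->; ba->b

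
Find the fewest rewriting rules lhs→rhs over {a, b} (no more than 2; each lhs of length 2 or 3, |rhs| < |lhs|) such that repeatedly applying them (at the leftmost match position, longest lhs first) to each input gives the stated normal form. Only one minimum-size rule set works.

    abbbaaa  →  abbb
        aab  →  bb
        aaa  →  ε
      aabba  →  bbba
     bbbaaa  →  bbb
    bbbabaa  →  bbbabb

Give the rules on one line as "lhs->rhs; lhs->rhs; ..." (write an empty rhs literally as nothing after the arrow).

  | abbbaaa => abbb
  | aab => bb
  | aaa => ε
  | aabba => bbba

aa->b; aaa->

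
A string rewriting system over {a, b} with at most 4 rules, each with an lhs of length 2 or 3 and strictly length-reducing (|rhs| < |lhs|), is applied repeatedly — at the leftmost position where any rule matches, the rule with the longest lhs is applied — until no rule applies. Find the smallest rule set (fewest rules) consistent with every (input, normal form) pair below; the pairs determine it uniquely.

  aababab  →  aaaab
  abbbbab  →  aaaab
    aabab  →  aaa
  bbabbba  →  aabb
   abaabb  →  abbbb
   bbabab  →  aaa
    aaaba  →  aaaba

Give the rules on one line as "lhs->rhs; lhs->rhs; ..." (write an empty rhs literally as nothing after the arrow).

baa->bb; bab->a; bba->aa

  | aababab => aaaab
  | abbbbab => abbaab => aaaab
  | aabab => aaa
  | bbabbba => aabbba => aabaa => aabb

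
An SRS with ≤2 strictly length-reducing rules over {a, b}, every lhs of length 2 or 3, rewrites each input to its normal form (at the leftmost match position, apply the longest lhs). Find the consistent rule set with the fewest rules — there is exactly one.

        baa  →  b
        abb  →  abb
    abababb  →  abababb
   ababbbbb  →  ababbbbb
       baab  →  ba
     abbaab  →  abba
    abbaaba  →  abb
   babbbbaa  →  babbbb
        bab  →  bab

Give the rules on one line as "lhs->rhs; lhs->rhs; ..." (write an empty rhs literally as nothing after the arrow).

aa->; aab->a

  | baa => b
  | abb
  | abababb
  | ababbbbb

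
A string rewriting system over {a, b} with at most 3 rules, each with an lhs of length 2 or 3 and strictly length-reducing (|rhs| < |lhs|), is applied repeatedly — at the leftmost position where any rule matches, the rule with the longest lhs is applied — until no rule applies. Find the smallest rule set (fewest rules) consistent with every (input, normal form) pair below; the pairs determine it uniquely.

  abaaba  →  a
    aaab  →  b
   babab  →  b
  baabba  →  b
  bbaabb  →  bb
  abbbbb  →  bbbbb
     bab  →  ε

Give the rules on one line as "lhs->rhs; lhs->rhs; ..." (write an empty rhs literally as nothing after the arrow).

  | abaaba => baaba => baba => a
  | aaab => aab => ab => b
  | babab => ab => b
  | baabba => babba => ba => b

ab->b; ba->b; bab->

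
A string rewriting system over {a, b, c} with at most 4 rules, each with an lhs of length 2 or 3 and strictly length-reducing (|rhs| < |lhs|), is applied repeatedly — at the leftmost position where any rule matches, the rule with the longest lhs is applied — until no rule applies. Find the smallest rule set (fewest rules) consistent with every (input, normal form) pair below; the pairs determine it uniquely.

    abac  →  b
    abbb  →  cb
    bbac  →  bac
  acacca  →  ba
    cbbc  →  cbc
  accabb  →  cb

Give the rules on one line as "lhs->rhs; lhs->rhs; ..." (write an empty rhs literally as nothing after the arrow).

ab->c; bb->b; ca->c; cc->b

  | abac => cac => cc => b
  | abbb => cbb => cb
  | bbac => bac
  | acacca => accca => abca => cca => ba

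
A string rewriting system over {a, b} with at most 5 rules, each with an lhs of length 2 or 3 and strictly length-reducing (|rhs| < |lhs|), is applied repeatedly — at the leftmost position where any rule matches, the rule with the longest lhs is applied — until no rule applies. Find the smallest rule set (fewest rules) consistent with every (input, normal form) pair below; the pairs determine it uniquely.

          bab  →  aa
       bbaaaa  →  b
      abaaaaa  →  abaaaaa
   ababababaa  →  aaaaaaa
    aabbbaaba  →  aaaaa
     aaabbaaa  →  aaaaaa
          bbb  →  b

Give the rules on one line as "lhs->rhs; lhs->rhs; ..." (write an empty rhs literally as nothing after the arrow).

aab->aa; bab->aa; bb->b; bba->bb

  | bab => aa
  | bbaaaa => bbaaa => bbaa => bba => bb => b
  | abaaaaa
  | ababababaa => aaaababaa => aaaaabaa => aaaaaaa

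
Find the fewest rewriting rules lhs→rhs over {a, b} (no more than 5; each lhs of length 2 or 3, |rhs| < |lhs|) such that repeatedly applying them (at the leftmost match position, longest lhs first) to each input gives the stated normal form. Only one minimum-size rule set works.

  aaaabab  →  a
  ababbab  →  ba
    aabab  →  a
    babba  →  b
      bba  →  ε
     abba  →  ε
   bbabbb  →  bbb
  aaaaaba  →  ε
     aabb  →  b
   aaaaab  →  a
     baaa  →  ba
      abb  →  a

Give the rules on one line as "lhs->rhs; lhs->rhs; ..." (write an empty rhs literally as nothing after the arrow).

aa->; aab->; ab->a; bba->

  | aaaabab => aabab => ab => a
  | ababbab => aabbab => bab => ba
  | aabab => ab => a
  | babba => baba => baa => b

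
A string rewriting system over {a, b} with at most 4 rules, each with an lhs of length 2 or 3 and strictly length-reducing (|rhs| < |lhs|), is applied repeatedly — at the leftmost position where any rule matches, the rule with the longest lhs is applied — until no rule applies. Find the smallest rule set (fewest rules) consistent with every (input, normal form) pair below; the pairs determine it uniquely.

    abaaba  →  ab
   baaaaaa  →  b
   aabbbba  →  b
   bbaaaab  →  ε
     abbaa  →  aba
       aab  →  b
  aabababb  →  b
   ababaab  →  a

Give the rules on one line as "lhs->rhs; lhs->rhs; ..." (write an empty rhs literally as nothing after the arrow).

aa->; bab->bb; bb->; bba->b

  | abaaba => abba => ab
  | baaaaaa => baaaa => baa => b
  | aabbbba => bbbba => bba => b
  | bbaaaab => baaab => bab => bb => ε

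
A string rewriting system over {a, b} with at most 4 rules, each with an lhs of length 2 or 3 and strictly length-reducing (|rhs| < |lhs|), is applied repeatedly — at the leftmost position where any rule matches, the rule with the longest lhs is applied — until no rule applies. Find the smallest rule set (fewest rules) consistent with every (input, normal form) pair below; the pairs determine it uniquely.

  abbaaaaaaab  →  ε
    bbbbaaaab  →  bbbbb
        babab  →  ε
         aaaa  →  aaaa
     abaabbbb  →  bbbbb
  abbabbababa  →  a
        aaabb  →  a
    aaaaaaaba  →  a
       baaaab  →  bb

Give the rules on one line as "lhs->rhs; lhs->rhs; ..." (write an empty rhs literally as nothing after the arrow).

  | abbaaaaaaab => baaaaaaab => baaaaab => baaab => bab => ab => ε
  | bbbbaaaab => bbbbaab => bbbbb
  | babab => abab => bab => ab => ε
  | aaaa

ab->; aba->ba; ba->a; baa->b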